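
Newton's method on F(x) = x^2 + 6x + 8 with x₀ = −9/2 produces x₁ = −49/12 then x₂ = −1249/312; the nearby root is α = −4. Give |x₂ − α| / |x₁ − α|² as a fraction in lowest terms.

6/13

x₁ − α = −49/12 − (−4) = −49/12 + 4 = −1/12, so |x₁ − α| = 1/12.
x₂ − α = −1249/312 − (−4) = −1249/312 + 4 = −1/312, so |x₂ − α| = 1/312.
|x₁ − α|² = 1/144.
Ratio = (1/312) / (1/144) = 6/13.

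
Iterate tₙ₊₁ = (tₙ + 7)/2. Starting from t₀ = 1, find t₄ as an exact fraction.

53/8

t₁ = (1 + 7)/2 = 4.
t₂ = (4 + 7)/2 = 11/2.
t₃ = ((11/2) + 7)/2 = 25/4.
t₄ = ((25/4) + 7)/2 = 53/8.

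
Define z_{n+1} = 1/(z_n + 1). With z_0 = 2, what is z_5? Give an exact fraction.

z_1 = 1/(2 + 1) = 1/3.
z_2 = 1/(1/3 + 1) = 3/4.
z_3 = 1/(3/4 + 1) = 4/7.
z_4 = 1/(4/7 + 1) = 7/11.
z_5 = 1/(7/11 + 1) = 11/18.

11/18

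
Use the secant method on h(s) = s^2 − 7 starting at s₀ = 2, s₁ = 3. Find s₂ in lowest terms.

13/5

h(2) = −3, h(3) = 2. s₂ = 3 − 2·(3 − 2)/(2 − (−3)) = 13/5.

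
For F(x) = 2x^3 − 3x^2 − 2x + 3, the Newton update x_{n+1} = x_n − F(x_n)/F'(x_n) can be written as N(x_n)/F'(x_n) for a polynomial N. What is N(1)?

F'(x) = 6x^2 − 6x − 2.
N(x) = x·F'(x) − F(x) = x·(6x^2 − 6x − 2) − (2x^3 − 3x^2 − 2x + 3) = 4x^3 − 3x^2 − 3.
N(1) = −2.

−2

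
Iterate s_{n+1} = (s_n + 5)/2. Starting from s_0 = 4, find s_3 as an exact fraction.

s_1 = (4 + 5)/2 = 9/2.
s_2 = ((9/2) + 5)/2 = 19/4.
s_3 = ((19/4) + 5)/2 = 39/8.

39/8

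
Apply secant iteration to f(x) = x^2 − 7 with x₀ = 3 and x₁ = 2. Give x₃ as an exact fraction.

61/23

f(3) = 2, f(2) = −3. x₂ = 2 − (−3)·(2 − 3)/((−3) − 2) = 13/5.
f(2) = −3, f(13/5) = −6/25. x₃ = (13/5) − (−6/25)·((13/5) − 2)/((−6/25) − (−3)) = 61/23.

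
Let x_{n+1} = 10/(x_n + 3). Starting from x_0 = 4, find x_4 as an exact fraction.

x_1 = 10/(4 + 3) = 10/7.
x_2 = 10/(10/7 + 3) = 70/31.
x_3 = 10/(70/31 + 3) = 310/163.
x_4 = 10/(310/163 + 3) = 1630/799.

1630/799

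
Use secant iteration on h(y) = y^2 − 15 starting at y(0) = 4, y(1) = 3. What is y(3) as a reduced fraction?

h(4) = 1, h(3) = −6. y(2) = 3 − (−6)·(3 − 4)/((−6) − 1) = 27/7.
h(3) = −6, h(27/7) = −6/49. y(3) = (27/7) − (−6/49)·((27/7) − 3)/((−6/49) − (−6)) = 31/8.

31/8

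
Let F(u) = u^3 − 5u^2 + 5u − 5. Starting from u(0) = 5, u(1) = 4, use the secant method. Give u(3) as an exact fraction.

23965/5881

F(5) = 20, F(4) = −1. u(2) = 4 − (−1)·(4 − 5)/((−1) − 20) = 85/21.
F(4) = −1, F(85/21) = −3380/9261. u(3) = (85/21) − (−3380/9261)·((85/21) − 4)/((−3380/9261) − (−1)) = 23965/5881.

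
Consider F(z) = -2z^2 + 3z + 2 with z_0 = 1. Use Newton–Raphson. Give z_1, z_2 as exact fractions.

F'(z) = -4z + 3.
F(1) = 3, F'(1) = -1, so z_1 = 1 - 3/(-1) = 4.
F(4) = -18, F'(4) = -13, so z_2 = 4 - (-18)/(-13) = 34/13.

z_1 = 4, z_2 = 34/13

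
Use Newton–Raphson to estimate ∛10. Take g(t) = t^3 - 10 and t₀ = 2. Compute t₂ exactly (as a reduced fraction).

g'(t) = 3t^2.
g(2) = -2, g'(2) = 12, so t₁ = 2 - (-2)/12 = 13/6.
g(13/6) = 37/216, g'(13/6) = 169/12, so t₂ = (13/6) - (37/216)/(169/12) = 3277/1521.

3277/1521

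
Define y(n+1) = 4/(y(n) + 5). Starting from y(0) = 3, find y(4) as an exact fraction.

y(1) = 4/(3 + 5) = 1/2.
y(2) = 4/(1/2 + 5) = 8/11.
y(3) = 4/(8/11 + 5) = 44/63.
y(4) = 4/(44/63 + 5) = 252/359.

252/359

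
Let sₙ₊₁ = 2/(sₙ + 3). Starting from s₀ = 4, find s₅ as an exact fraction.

s₁ = 2/(4 + 3) = 2/7.
s₂ = 2/(2/7 + 3) = 14/23.
s₃ = 2/(14/23 + 3) = 46/83.
s₄ = 2/(46/83 + 3) = 166/295.
s₅ = 2/(166/295 + 3) = 590/1051.

590/1051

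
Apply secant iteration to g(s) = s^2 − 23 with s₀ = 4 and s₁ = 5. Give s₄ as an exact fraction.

18181/3791

g(4) = −7, g(5) = 2. s₂ = 5 − 2·(5 − 4)/(2 − (−7)) = 43/9.
g(5) = 2, g(43/9) = −14/81. s₃ = (43/9) − (−14/81)·((43/9) − 5)/((−14/81) − 2) = 211/44.
g(43/9) = −14/81, g(211/44) = −7/1936. s₄ = (211/44) − (−7/1936)·((211/44) − (43/9))/((−7/1936) − (−14/81)) = 18181/3791.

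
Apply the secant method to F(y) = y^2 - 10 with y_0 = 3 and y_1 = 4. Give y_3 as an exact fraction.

F(3) = -1, F(4) = 6. y_2 = 4 - 6·(4 - 3)/(6 - (-1)) = 22/7.
F(4) = 6, F(22/7) = -6/49. y_3 = (22/7) - (-6/49)·((22/7) - 4)/((-6/49) - 6) = 79/25.

79/25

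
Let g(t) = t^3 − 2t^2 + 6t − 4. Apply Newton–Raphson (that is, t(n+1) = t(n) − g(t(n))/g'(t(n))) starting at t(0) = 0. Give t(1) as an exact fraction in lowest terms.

g'(t) = 3t^2 − 4t + 6.
g(0) = −4, g'(0) = 6, so t(1) = 0 − (−4)/6 = 2/3.

2/3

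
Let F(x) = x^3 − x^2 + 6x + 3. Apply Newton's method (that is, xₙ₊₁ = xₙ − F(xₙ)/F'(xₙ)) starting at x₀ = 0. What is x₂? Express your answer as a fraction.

−14/31

F'(x) = 3x^2 − 2x + 6.
F(0) = 3, F'(0) = 6, so x₁ = 0 − 3/6 = −1/2.
F(−1/2) = −3/8, F'(−1/2) = 31/4, so x₂ = (−1/2) − (−3/8)/(31/4) = −14/31.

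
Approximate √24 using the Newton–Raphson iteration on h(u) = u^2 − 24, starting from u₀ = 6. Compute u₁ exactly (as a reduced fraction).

h'(u) = 2u.
h(6) = 12, h'(6) = 12, so u₁ = 6 − 12/12 = 5.

5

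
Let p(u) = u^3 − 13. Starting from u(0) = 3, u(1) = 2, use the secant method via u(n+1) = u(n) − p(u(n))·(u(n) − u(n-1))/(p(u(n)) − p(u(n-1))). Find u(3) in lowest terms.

p(3) = 14, p(2) = −5. u(2) = 2 − (−5)·(2 − 3)/((−5) − 14) = 43/19.
p(2) = −5, p(43/19) = −9660/6859. u(3) = (43/19) − (−9660/6859)·((43/19) − 2)/((−9660/6859) − (−5)) = 11659/4927.

11659/4927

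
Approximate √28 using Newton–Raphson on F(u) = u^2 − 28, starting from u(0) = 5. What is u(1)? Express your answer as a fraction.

53/10

F'(u) = 2u.
F(5) = −3, F'(5) = 10, so u(1) = 5 − (−3)/10 = 53/10.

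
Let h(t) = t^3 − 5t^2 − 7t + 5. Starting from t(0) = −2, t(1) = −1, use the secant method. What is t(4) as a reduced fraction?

−892589/576289

h(−2) = −9, h(−1) = 6. t(2) = (−1) − 6·((−1) − (−2))/(6 − (−9)) = −7/5.
h(−1) = 6, h(−7/5) = 282/125. t(3) = (−7/5) − (282/125)·((−7/5) − (−1))/((282/125) − 6) = −64/39.
h(−7/5) = 282/125, h(−64/39) = −82861/59319. t(4) = (−64/39) − (−82861/59319)·((−64/39) − (−7/5))/((−82861/59319) − (282/125)) = −892589/576289.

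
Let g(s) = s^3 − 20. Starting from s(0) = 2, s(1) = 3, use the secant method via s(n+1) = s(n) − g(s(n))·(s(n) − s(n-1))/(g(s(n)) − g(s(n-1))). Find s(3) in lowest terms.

23270/8599

g(2) = −12, g(3) = 7. s(2) = 3 − 7·(3 − 2)/(7 − (−12)) = 50/19.
g(3) = 7, g(50/19) = −12180/6859. s(3) = (50/19) − (−12180/6859)·((50/19) − 3)/((−12180/6859) − 7) = 23270/8599.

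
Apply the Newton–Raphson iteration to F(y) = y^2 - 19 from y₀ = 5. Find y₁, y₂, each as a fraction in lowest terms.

F'(y) = 2y.
F(5) = 6, F'(5) = 10, so y₁ = 5 - 6/10 = 22/5.
F(22/5) = 9/25, F'(22/5) = 44/5, so y₂ = (22/5) - (9/25)/(44/5) = 959/220.

y₁ = 22/5, y₂ = 959/220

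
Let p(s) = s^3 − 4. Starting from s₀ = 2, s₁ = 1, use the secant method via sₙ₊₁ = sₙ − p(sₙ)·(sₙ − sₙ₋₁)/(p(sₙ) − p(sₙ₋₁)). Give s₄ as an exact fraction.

p(2) = 4, p(1) = −3. s₂ = 1 − (−3)·(1 − 2)/((−3) − 4) = 10/7.
p(1) = −3, p(10/7) = −372/343. s₃ = (10/7) − (−372/343)·((10/7) − 1)/((−372/343) − (−3)) = 122/73.
p(10/7) = −372/343, p(122/73) = 259780/389017. s₄ = (122/73) − (259780/389017)·((122/73) − (10/7))/((259780/389017) − (−372/343)) = 744241/471409.

744241/471409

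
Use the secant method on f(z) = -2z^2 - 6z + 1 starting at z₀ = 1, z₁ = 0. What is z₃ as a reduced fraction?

4/25

f(1) = -7, f(0) = 1. z₂ = 0 - 1·(0 - 1)/(1 - (-7)) = 1/8.
f(0) = 1, f(1/8) = 7/32. z₃ = (1/8) - (7/32)·((1/8) - 0)/((7/32) - 1) = 4/25.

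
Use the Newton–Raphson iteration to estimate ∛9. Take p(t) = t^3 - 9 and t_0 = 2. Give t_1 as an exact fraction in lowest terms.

p'(t) = 3t^2.
p(2) = -1, p'(2) = 12, so t_1 = 2 - (-1)/12 = 25/12.

25/12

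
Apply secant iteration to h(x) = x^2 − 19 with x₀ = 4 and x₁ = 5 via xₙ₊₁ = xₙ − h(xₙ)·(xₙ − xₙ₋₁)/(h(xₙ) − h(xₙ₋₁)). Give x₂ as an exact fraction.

13/3

h(4) = −3, h(5) = 6. x₂ = 5 − 6·(5 − 4)/(6 − (−3)) = 13/3.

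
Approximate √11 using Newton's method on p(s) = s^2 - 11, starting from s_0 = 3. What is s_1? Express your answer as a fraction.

p'(s) = 2s.
p(3) = -2, p'(3) = 6, so s_1 = 3 - (-2)/6 = 10/3.

10/3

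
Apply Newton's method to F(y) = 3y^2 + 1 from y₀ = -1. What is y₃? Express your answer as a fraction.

-1/3

F'(y) = 6y.
F(-1) = 4, F'(-1) = -6, so y₁ = (-1) - 4/(-6) = -1/3.
F(-1/3) = 4/3, F'(-1/3) = -2, so y₂ = (-1/3) - (4/3)/(-2) = 1/3.
F(1/3) = 4/3, F'(1/3) = 2, so y₃ = (1/3) - (4/3)/2 = -1/3.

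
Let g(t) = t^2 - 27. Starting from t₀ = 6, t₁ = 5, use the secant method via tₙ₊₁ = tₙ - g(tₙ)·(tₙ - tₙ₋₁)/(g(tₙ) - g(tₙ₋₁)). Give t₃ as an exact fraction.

g(6) = 9, g(5) = -2. t₂ = 5 - (-2)·(5 - 6)/((-2) - 9) = 57/11.
g(5) = -2, g(57/11) = -18/121. t₃ = (57/11) - (-18/121)·((57/11) - 5)/((-18/121) - (-2)) = 291/56.

291/56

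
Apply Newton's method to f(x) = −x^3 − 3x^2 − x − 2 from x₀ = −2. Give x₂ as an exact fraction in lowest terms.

−326/73

f'(x) = −3x^2 − 6x − 1.
f(−2) = −4, f'(−2) = −1, so x₁ = (−2) − (−4)/(−1) = −6.
f(−6) = 112, f'(−6) = −73, so x₂ = (−6) − 112/(−73) = −326/73.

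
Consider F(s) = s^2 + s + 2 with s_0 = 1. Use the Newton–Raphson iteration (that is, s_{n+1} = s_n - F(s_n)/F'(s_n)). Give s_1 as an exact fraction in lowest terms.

-1/3

F'(s) = 2s + 1.
F(1) = 4, F'(1) = 3, so s_1 = 1 - 4/3 = -1/3.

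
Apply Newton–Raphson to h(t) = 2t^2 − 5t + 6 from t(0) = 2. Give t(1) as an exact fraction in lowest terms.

h'(t) = 4t − 5.
h(2) = 4, h'(2) = 3, so t(1) = 2 − 4/3 = 2/3.

2/3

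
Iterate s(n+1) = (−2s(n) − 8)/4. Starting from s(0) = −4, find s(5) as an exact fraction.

s(1) = (−2·(−4) − 8)/4 = 0.
s(2) = (−2·0 − 8)/4 = −2.
s(3) = (−2·(−2) − 8)/4 = −1.
s(4) = (−2·(−1) − 8)/4 = −3/2.
s(5) = (−2·(−3/2) − 8)/4 = −5/4.

−5/4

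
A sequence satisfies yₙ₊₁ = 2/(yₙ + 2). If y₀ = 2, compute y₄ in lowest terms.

y₁ = 2/(2 + 2) = 1/2.
y₂ = 2/(1/2 + 2) = 4/5.
y₃ = 2/(4/5 + 2) = 5/7.
y₄ = 2/(5/7 + 2) = 14/19.

14/19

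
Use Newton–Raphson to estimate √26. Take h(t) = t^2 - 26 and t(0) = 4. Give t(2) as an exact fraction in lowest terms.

h'(t) = 2t.
h(4) = -10, h'(4) = 8, so t(1) = 4 - (-10)/8 = 21/4.
h(21/4) = 25/16, h'(21/4) = 21/2, so t(2) = (21/4) - (25/16)/(21/2) = 857/168.

857/168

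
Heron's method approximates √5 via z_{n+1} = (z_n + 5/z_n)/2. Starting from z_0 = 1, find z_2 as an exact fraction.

7/3

z_1 = (1 + 5/1)/2 = 3.
z_2 = (3 + 5/3)/2 = 7/3.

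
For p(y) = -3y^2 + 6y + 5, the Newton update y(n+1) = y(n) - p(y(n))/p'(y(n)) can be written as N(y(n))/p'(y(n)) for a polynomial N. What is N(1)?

-8

p'(y) = -6y + 6.
N(y) = y·p'(y) - p(y) = y·(-6y + 6) - (-3y^2 + 6y + 5) = -3y^2 - 5.
N(1) = -8.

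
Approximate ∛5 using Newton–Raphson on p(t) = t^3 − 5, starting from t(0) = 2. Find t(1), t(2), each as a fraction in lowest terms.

p'(t) = 3t^2.
p(2) = 3, p'(2) = 12, so t(1) = 2 − 3/12 = 7/4.
p(7/4) = 23/64, p'(7/4) = 147/16, so t(2) = (7/4) − (23/64)/(147/16) = 503/294.

t(1) = 7/4, t(2) = 503/294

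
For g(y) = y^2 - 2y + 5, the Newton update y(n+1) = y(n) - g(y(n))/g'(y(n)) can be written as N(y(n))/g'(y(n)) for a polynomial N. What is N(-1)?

g'(y) = 2y - 2.
N(y) = y·g'(y) - g(y) = y·(2y - 2) - (y^2 - 2y + 5) = y^2 - 5.
N(-1) = -4.

-4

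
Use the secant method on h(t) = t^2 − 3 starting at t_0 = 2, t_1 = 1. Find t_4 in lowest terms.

71/41

h(2) = 1, h(1) = −2. t_2 = 1 − (−2)·(1 − 2)/((−2) − 1) = 5/3.
h(1) = −2, h(5/3) = −2/9. t_3 = (5/3) − (−2/9)·((5/3) − 1)/((−2/9) − (−2)) = 7/4.
h(5/3) = −2/9, h(7/4) = 1/16. t_4 = (7/4) − (1/16)·((7/4) − (5/3))/((1/16) − (−2/9)) = 71/41.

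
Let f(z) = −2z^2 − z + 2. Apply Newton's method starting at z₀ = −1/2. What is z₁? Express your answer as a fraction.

f'(z) = −4z − 1.
f(−1/2) = 2, f'(−1/2) = 1, so z₁ = (−1/2) − 2/1 = −5/2.

−5/2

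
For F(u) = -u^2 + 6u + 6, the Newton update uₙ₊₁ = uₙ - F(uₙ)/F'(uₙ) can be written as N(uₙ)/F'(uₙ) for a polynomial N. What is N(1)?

-7

F'(u) = -2u + 6.
N(u) = u·F'(u) - F(u) = u·(-2u + 6) - (-u^2 + 6u + 6) = -u^2 - 6.
N(1) = -7.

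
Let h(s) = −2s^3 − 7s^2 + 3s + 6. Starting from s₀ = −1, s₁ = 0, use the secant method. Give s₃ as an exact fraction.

h(−1) = −2, h(0) = 6. s₂ = 0 − 6·(0 − (−1))/(6 − (−2)) = −3/4.
h(0) = 6, h(−3/4) = 21/32. s₃ = (−3/4) − (21/32)·((−3/4) − 0)/((21/32) − 6) = −16/19.

−16/19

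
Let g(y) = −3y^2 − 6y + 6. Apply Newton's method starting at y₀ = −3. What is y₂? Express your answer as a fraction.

−153/56

g'(y) = −6y − 6.
g(−3) = −3, g'(−3) = 12, so y₁ = (−3) − (−3)/12 = −11/4.
g(−11/4) = −3/16, g'(−11/4) = 21/2, so y₂ = (−11/4) − (−3/16)/(21/2) = −153/56.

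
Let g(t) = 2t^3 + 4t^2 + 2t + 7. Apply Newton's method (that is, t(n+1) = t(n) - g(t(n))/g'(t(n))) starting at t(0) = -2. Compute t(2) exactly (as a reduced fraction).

g'(t) = 6t^2 + 8t + 2.
g(-2) = 3, g'(-2) = 10, so t(1) = (-2) - 3/10 = -23/10.
g(-23/10) = -387/500, g'(-23/10) = 767/50, so t(2) = (-23/10) - (-387/500)/(767/50) = -8627/3835.

-8627/3835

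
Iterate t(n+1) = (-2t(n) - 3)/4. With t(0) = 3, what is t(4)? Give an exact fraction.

t(1) = (-2·3 - 3)/4 = -9/4.
t(2) = (-2·(-9/4) - 3)/4 = 3/8.
t(3) = (-2·(3/8) - 3)/4 = -15/16.
t(4) = (-2·(-15/16) - 3)/4 = -9/32.

-9/32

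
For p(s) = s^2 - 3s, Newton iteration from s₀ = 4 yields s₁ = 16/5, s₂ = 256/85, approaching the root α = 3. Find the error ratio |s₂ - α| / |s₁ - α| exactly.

s₁ - α = 16/5 - 3 = 1/5, so |s₁ - α| = 1/5.
s₂ - α = 256/85 - 3 = 1/85, so |s₂ - α| = 1/85.
Ratio = (1/85) / (1/5) = 1/17.

1/17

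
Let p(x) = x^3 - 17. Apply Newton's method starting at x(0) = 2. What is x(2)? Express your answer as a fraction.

625/242

p'(x) = 3x^2.
p(2) = -9, p'(2) = 12, so x(1) = 2 - (-9)/12 = 11/4.
p(11/4) = 243/64, p'(11/4) = 363/16, so x(2) = (11/4) - (243/64)/(363/16) = 625/242.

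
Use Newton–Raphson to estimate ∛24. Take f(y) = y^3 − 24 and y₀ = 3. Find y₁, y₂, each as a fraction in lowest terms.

y₁ = 26/9, y₂ = 13162/4563

f'(y) = 3y^2.
f(3) = 3, f'(3) = 27, so y₁ = 3 − 3/27 = 26/9.
f(26/9) = 80/729, f'(26/9) = 676/27, so y₂ = (26/9) − (80/729)/(676/27) = 13162/4563.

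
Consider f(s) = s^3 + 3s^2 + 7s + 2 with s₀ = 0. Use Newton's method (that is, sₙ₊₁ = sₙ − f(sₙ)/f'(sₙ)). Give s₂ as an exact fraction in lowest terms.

−618/1897

f'(s) = 3s^2 + 6s + 7.
f(0) = 2, f'(0) = 7, so s₁ = 0 − 2/7 = −2/7.
f(−2/7) = 76/343, f'(−2/7) = 271/49, so s₂ = (−2/7) − (76/343)/(271/49) = −618/1897.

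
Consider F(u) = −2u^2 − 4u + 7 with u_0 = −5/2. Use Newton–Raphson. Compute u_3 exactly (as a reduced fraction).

−849/272

F'(u) = −4u − 4.
F(−5/2) = 9/2, F'(−5/2) = 6, so u_1 = (−5/2) − (9/2)/6 = −13/4.
F(−13/4) = −9/8, F'(−13/4) = 9, so u_2 = (−13/4) − (−9/8)/9 = −25/8.
F(−25/8) = −1/32, F'(−25/8) = 17/2, so u_3 = (−25/8) − (−1/32)/(17/2) = −849/272.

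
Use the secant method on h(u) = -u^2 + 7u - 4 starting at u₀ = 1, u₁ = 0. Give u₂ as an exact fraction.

2/3

h(1) = 2, h(0) = -4. u₂ = 0 - (-4)·(0 - 1)/((-4) - 2) = 2/3.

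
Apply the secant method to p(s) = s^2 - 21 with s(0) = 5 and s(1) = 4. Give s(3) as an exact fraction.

p(5) = 4, p(4) = -5. s(2) = 4 - (-5)·(4 - 5)/((-5) - 4) = 41/9.
p(4) = -5, p(41/9) = -20/81. s(3) = (41/9) - (-20/81)·((41/9) - 4)/((-20/81) - (-5)) = 353/77.

353/77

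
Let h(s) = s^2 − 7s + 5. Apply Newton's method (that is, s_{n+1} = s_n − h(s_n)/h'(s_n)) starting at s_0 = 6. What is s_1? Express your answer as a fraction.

31/5

h'(s) = 2s − 7.
h(6) = −1, h'(6) = 5, so s_1 = 6 − (−1)/5 = 31/5.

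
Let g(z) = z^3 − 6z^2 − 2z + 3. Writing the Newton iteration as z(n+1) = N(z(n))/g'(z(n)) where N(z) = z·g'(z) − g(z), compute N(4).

g'(z) = 3z^2 − 12z − 2.
N(z) = z·g'(z) − g(z) = z·(3z^2 − 12z − 2) − (z^3 − 6z^2 − 2z + 3) = 2z^3 − 6z^2 − 3.
N(4) = 29.

29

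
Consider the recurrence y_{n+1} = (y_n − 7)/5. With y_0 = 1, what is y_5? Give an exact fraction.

y_1 = (1 − 7)/5 = −6/5.
y_2 = ((−6/5) − 7)/5 = −41/25.
y_3 = ((−41/25) − 7)/5 = −216/125.
y_4 = ((−216/125) − 7)/5 = −1091/625.
y_5 = ((−1091/625) − 7)/5 = −5466/3125.

−5466/3125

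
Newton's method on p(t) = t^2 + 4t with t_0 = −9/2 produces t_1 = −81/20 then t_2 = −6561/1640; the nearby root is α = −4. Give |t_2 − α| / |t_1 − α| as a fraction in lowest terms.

t_1 − α = −81/20 − (−4) = −81/20 + 4 = −1/20, so |t_1 − α| = 1/20.
t_2 − α = −6561/1640 − (−4) = −6561/1640 + 4 = −1/1640, so |t_2 − α| = 1/1640.
Ratio = (1/1640) / (1/20) = 1/82.

1/82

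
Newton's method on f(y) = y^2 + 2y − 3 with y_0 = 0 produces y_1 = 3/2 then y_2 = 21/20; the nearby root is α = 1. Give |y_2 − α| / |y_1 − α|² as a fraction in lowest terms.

y_1 − α = 3/2 − 1 = 1/2, so |y_1 − α| = 1/2.
y_2 − α = 21/20 − 1 = 1/20, so |y_2 − α| = 1/20.
|y_1 − α|² = 1/4.
Ratio = (1/20) / (1/4) = 1/5.

1/5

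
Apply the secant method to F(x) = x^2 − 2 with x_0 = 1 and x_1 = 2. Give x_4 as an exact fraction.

F(1) = −1, F(2) = 2. x_2 = 2 − 2·(2 − 1)/(2 − (−1)) = 4/3.
F(2) = 2, F(4/3) = −2/9. x_3 = (4/3) − (−2/9)·((4/3) − 2)/((−2/9) − 2) = 7/5.
F(4/3) = −2/9, F(7/5) = −1/25. x_4 = (7/5) − (−1/25)·((7/5) − (4/3))/((−1/25) − (−2/9)) = 58/41.

58/41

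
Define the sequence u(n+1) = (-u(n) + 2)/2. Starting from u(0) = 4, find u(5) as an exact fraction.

9/16

u(1) = (-4 + 2)/2 = -1.
u(2) = (-(-1) + 2)/2 = 3/2.
u(3) = (-(3/2) + 2)/2 = 1/4.
u(4) = (-(1/4) + 2)/2 = 7/8.
u(5) = (-(7/8) + 2)/2 = 9/16.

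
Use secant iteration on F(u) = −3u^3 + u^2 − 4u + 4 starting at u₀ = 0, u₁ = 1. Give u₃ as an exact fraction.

10/13

F(0) = 4, F(1) = −2. u₂ = 1 − (−2)·(1 − 0)/((−2) − 4) = 2/3.
F(1) = −2, F(2/3) = 8/9. u₃ = (2/3) − (8/9)·((2/3) − 1)/((8/9) − (−2)) = 10/13.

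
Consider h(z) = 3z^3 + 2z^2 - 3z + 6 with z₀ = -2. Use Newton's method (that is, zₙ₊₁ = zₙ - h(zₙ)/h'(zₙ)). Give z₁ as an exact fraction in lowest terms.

-46/25

h'(z) = 9z^2 + 4z - 3.
h(-2) = -4, h'(-2) = 25, so z₁ = (-2) - (-4)/25 = -46/25.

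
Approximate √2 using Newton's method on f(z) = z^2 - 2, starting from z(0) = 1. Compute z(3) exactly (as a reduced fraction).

577/408

f'(z) = 2z.
f(1) = -1, f'(1) = 2, so z(1) = 1 - (-1)/2 = 3/2.
f(3/2) = 1/4, f'(3/2) = 3, so z(2) = (3/2) - (1/4)/3 = 17/12.
f(17/12) = 1/144, f'(17/12) = 17/6, so z(3) = (17/12) - (1/144)/(17/6) = 577/408.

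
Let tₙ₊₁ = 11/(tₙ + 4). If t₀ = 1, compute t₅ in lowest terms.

11627/6197

t₁ = 11/(1 + 4) = 11/5.
t₂ = 11/(11/5 + 4) = 55/31.
t₃ = 11/(55/31 + 4) = 341/179.
t₄ = 11/(341/179 + 4) = 1969/1057.
t₅ = 11/(1969/1057 + 4) = 11627/6197.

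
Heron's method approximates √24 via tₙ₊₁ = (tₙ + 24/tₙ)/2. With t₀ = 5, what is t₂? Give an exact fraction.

t₁ = (5 + 24/5)/2 = 49/10.
t₂ = (49/10 + 24/(49/10))/2 = 4801/980.

4801/980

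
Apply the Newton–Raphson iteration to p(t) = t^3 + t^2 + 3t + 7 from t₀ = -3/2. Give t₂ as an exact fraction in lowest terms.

p'(t) = 3t^2 + 2t + 3.
p(-3/2) = 11/8, p'(-3/2) = 27/4, so t₁ = (-3/2) - (11/8)/(27/4) = -46/27.
p(-46/27) = -3025/19683, p'(-46/27) = 2017/243, so t₂ = (-46/27) - (-3025/19683)/(2017/243) = -275321/163377.

-275321/163377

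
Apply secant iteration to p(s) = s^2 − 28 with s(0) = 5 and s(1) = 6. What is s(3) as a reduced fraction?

164/31

p(5) = −3, p(6) = 8. s(2) = 6 − 8·(6 − 5)/(8 − (−3)) = 58/11.
p(6) = 8, p(58/11) = −24/121. s(3) = (58/11) − (−24/121)·((58/11) − 6)/((−24/121) − 8) = 164/31.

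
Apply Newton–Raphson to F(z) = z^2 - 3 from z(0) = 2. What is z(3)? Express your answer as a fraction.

18817/10864

F'(z) = 2z.
F(2) = 1, F'(2) = 4, so z(1) = 2 - 1/4 = 7/4.
F(7/4) = 1/16, F'(7/4) = 7/2, so z(2) = (7/4) - (1/16)/(7/2) = 97/56.
F(97/56) = 1/3136, F'(97/56) = 97/28, so z(3) = (97/56) - (1/3136)/(97/28) = 18817/10864.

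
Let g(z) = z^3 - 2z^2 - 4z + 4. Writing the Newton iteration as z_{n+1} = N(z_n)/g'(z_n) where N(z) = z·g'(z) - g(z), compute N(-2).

g'(z) = 3z^2 - 4z - 4.
N(z) = z·g'(z) - g(z) = z·(3z^2 - 4z - 4) - (z^3 - 2z^2 - 4z + 4) = 2z^3 - 2z^2 - 4.
N(-2) = -28.

-28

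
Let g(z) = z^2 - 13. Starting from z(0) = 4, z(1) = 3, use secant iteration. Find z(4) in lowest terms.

g(4) = 3, g(3) = -4. z(2) = 3 - (-4)·(3 - 4)/((-4) - 3) = 25/7.
g(3) = -4, g(25/7) = -12/49. z(3) = (25/7) - (-12/49)·((25/7) - 3)/((-12/49) - (-4)) = 83/23.
g(25/7) = -12/49, g(83/23) = 12/529. z(4) = (83/23) - (12/529)·((83/23) - (25/7))/((12/529) - (-12/49)) = 1042/289.

1042/289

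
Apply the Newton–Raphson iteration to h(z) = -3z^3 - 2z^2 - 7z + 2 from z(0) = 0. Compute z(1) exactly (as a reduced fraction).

2/7

h'(z) = -9z^2 - 4z - 7.
h(0) = 2, h'(0) = -7, so z(1) = 0 - 2/(-7) = 2/7.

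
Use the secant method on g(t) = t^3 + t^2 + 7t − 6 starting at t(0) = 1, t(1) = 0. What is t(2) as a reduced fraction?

g(1) = 3, g(0) = −6. t(2) = 0 − (−6)·(0 − 1)/((−6) − 3) = 2/3.

2/3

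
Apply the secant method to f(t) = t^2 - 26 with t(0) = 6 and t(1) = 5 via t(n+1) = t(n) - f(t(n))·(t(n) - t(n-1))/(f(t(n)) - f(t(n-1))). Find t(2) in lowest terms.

56/11

f(6) = 10, f(5) = -1. t(2) = 5 - (-1)·(5 - 6)/((-1) - 10) = 56/11.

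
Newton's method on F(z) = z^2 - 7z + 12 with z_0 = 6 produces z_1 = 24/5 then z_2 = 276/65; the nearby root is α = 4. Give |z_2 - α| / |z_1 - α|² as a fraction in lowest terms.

5/13

z_1 - α = 24/5 - 4 = 4/5, so |z_1 - α| = 4/5.
z_2 - α = 276/65 - 4 = 16/65, so |z_2 - α| = 16/65.
|z_1 - α|² = 16/25.
Ratio = (16/65) / (16/25) = 5/13.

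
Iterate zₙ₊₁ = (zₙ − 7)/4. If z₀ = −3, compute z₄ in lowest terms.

−299/128

z₁ = ((−3) − 7)/4 = −5/2.
z₂ = ((−5/2) − 7)/4 = −19/8.
z₃ = ((−19/8) − 7)/4 = −75/32.
z₄ = ((−75/32) − 7)/4 = −299/128.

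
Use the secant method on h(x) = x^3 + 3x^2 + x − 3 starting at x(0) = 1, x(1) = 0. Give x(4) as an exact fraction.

436200/583457

h(1) = 2, h(0) = −3. x(2) = 0 − (−3)·(0 − 1)/((−3) − 2) = 3/5.
h(0) = −3, h(3/5) = −138/125. x(3) = (3/5) − (−138/125)·((3/5) − 0)/((−138/125) − (−3)) = 75/79.
h(3/5) = −138/125, h(75/79) = 743958/493039. x(4) = (75/79) − (743958/493039)·((75/79) − (3/5))/((743958/493039) − (−138/125)) = 436200/583457.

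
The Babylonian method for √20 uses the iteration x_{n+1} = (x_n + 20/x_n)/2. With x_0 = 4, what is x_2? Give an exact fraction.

x_1 = (4 + 20/4)/2 = 9/2.
x_2 = (9/2 + 20/(9/2))/2 = 161/36.

161/36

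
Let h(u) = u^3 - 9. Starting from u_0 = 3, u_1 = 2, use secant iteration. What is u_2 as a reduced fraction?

h(3) = 18, h(2) = -1. u_2 = 2 - (-1)·(2 - 3)/((-1) - 18) = 39/19.

39/19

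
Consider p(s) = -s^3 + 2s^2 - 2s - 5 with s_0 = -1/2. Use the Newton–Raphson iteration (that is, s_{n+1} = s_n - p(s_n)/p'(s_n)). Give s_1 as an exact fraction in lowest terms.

p'(s) = -3s^2 + 4s - 2.
p(-1/2) = -27/8, p'(-1/2) = -19/4, so s_1 = (-1/2) - (-27/8)/(-19/4) = -23/19.

-23/19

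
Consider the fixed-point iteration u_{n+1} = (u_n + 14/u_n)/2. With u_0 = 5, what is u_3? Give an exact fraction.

u_1 = (5 + 14/5)/2 = 39/10.
u_2 = (39/10 + 14/(39/10))/2 = 2921/780.
u_3 = (2921/780 + 14/(2921/780))/2 = 17049841/4556760.

17049841/4556760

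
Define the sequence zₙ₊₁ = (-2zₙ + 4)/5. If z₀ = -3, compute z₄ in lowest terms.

12/25

z₁ = (-2·(-3) + 4)/5 = 2.
z₂ = (-2·2 + 4)/5 = 0.
z₃ = (-2·0 + 4)/5 = 4/5.
z₄ = (-2·(4/5) + 4)/5 = 12/25.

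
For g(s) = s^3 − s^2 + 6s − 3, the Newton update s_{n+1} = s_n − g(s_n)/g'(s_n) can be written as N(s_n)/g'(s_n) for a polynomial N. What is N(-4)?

g'(s) = 3s^2 − 2s + 6.
N(s) = s·g'(s) − g(s) = s·(3s^2 − 2s + 6) − (s^3 − s^2 + 6s − 3) = 2s^3 − s^2 + 3.
N(-4) = −141.

−141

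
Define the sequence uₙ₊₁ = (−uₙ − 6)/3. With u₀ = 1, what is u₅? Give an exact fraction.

−367/243

u₁ = (−1 − 6)/3 = −7/3.
u₂ = (−(−7/3) − 6)/3 = −11/9.
u₃ = (−(−11/9) − 6)/3 = −43/27.
u₄ = (−(−43/27) − 6)/3 = −119/81.
u₅ = (−(−119/81) − 6)/3 = −367/243.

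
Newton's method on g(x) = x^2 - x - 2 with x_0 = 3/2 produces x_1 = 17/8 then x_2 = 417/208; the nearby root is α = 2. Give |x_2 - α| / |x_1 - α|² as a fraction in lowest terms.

x_1 - α = 17/8 - 2 = 1/8, so |x_1 - α| = 1/8.
x_2 - α = 417/208 - 2 = 1/208, so |x_2 - α| = 1/208.
|x_1 - α|² = 1/64.
Ratio = (1/208) / (1/64) = 4/13.

4/13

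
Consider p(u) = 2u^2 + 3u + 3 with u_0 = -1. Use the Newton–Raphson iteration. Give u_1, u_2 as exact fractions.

u_1 = 1, u_2 = -1/7

p'(u) = 4u + 3.
p(-1) = 2, p'(-1) = -1, so u_1 = (-1) - 2/(-1) = 1.
p(1) = 8, p'(1) = 7, so u_2 = 1 - 8/7 = -1/7.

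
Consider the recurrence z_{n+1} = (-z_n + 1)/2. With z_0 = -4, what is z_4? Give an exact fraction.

1/16

z_1 = (-(-4) + 1)/2 = 5/2.
z_2 = (-(5/2) + 1)/2 = -3/4.
z_3 = (-(-3/4) + 1)/2 = 7/8.
z_4 = (-(7/8) + 1)/2 = 1/16.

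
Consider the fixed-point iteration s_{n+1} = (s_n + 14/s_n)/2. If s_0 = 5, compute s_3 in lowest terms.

17049841/4556760

s_1 = (5 + 14/5)/2 = 39/10.
s_2 = (39/10 + 14/(39/10))/2 = 2921/780.
s_3 = (2921/780 + 14/(2921/780))/2 = 17049841/4556760.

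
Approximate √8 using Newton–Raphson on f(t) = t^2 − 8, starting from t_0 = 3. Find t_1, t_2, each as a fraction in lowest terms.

t_1 = 17/6, t_2 = 577/204

f'(t) = 2t.
f(3) = 1, f'(3) = 6, so t_1 = 3 − 1/6 = 17/6.
f(17/6) = 1/36, f'(17/6) = 17/3, so t_2 = (17/6) − (1/36)/(17/3) = 577/204.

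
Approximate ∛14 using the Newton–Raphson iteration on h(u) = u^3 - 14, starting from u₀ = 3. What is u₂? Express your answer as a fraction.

h'(u) = 3u^2.
h(3) = 13, h'(3) = 27, so u₁ = 3 - 13/27 = 68/27.
h(68/27) = 38870/19683, h'(68/27) = 4624/243, so u₂ = (68/27) - (38870/19683)/(4624/243) = 452213/187272.

452213/187272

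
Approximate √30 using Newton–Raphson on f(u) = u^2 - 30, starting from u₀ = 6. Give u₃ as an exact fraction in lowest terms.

f'(u) = 2u.
f(6) = 6, f'(6) = 12, so u₁ = 6 - 6/12 = 11/2.
f(11/2) = 1/4, f'(11/2) = 11, so u₂ = (11/2) - (1/4)/11 = 241/44.
f(241/44) = 1/1936, f'(241/44) = 241/22, so u₃ = (241/44) - (1/1936)/(241/22) = 116161/21208.

116161/21208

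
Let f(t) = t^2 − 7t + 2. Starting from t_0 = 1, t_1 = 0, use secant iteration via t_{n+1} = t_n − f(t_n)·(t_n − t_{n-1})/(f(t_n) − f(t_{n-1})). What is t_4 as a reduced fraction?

f(1) = −4, f(0) = 2. t_2 = 0 − 2·(0 − 1)/(2 − (−4)) = 1/3.
f(0) = 2, f(1/3) = −2/9. t_3 = (1/3) − (−2/9)·((1/3) − 0)/((−2/9) − 2) = 3/10.
f(1/3) = −2/9, f(3/10) = −1/100. t_4 = (3/10) − (−1/100)·((3/10) − (1/3))/((−1/100) − (−2/9)) = 57/191.

57/191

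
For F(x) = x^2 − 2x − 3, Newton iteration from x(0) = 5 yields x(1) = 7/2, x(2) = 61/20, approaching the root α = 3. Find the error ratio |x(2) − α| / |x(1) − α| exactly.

1/10

x(1) − α = 7/2 − 3 = 1/2, so |x(1) − α| = 1/2.
x(2) − α = 61/20 − 3 = 1/20, so |x(2) − α| = 1/20.
Ratio = (1/20) / (1/2) = 1/10.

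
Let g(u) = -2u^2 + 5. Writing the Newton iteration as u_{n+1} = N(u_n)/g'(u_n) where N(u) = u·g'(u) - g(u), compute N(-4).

-37

g'(u) = -4u.
N(u) = u·g'(u) - g(u) = u·(-4u) - (-2u^2 + 5) = -2u^2 - 5.
N(-4) = -37.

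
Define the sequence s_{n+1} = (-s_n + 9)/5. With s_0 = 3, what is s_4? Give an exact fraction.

939/625

s_1 = (-3 + 9)/5 = 6/5.
s_2 = (-(6/5) + 9)/5 = 39/25.
s_3 = (-(39/25) + 9)/5 = 186/125.
s_4 = (-(186/125) + 9)/5 = 939/625.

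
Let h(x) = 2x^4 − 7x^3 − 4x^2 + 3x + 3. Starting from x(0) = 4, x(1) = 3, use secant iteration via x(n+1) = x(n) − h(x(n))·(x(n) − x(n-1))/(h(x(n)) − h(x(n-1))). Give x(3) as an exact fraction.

525123/129787

h(4) = 15, h(3) = −51. x(2) = 3 − (−51)·(3 − 4)/((−51) − 15) = 83/22.
h(3) = −51, h(83/22) = −780385/58564. x(3) = (83/22) − (−780385/58564)·((83/22) − 3)/((−780385/58564) − (−51)) = 525123/129787.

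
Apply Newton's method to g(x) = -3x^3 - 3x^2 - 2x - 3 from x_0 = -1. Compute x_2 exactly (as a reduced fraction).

-1131/970

g'(x) = -9x^2 - 6x - 2.
g(-1) = -1, g'(-1) = -5, so x_1 = (-1) - (-1)/(-5) = -6/5.
g(-6/5) = 33/125, g'(-6/5) = -194/25, so x_2 = (-6/5) - (33/125)/(-194/25) = -1131/970.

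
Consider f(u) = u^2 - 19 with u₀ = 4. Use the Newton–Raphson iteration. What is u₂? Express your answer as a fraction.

f'(u) = 2u.
f(4) = -3, f'(4) = 8, so u₁ = 4 - (-3)/8 = 35/8.
f(35/8) = 9/64, f'(35/8) = 35/4, so u₂ = (35/8) - (9/64)/(35/4) = 2441/560.

2441/560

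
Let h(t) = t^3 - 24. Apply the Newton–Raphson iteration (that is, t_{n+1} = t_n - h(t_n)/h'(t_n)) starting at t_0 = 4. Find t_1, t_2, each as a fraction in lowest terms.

t_1 = 19/6, t_2 = 9451/3249

h'(t) = 3t^2.
h(4) = 40, h'(4) = 48, so t_1 = 4 - 40/48 = 19/6.
h(19/6) = 1675/216, h'(19/6) = 361/12, so t_2 = (19/6) - (1675/216)/(361/12) = 9451/3249.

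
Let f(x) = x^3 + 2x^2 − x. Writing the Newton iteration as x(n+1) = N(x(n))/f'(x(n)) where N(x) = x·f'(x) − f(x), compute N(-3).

f'(x) = 3x^2 + 4x − 1.
N(x) = x·f'(x) − f(x) = x·(3x^2 + 4x − 1) − (x^3 + 2x^2 − x) = 2x^3 + 2x^2.
N(-3) = −36.

−36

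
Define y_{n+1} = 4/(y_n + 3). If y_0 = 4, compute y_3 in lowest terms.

100/103

y_1 = 4/(4 + 3) = 4/7.
y_2 = 4/(4/7 + 3) = 28/25.
y_3 = 4/(28/25 + 3) = 100/103.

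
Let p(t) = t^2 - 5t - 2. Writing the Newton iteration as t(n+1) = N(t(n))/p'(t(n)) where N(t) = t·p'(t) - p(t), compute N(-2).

p'(t) = 2t - 5.
N(t) = t·p'(t) - p(t) = t·(2t - 5) - (t^2 - 5t - 2) = t^2 + 2.
N(-2) = 6.

6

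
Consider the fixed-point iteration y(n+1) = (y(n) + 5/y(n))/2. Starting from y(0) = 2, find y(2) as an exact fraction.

161/72

y(1) = (2 + 5/2)/2 = 9/4.
y(2) = (9/4 + 5/(9/4))/2 = 161/72.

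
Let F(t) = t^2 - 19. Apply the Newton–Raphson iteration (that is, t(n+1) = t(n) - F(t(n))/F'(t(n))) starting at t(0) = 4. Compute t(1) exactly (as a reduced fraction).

35/8

F'(t) = 2t.
F(4) = -3, F'(4) = 8, so t(1) = 4 - (-3)/8 = 35/8.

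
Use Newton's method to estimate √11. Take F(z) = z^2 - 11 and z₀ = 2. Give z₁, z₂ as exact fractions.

F'(z) = 2z.
F(2) = -7, F'(2) = 4, so z₁ = 2 - (-7)/4 = 15/4.
F(15/4) = 49/16, F'(15/4) = 15/2, so z₂ = (15/4) - (49/16)/(15/2) = 401/120.

z₁ = 15/4, z₂ = 401/120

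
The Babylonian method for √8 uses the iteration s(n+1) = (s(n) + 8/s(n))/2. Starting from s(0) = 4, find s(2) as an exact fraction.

17/6

s(1) = (4 + 8/4)/2 = 3.
s(2) = (3 + 8/3)/2 = 17/6.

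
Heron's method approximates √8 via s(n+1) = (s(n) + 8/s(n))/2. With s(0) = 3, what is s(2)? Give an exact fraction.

577/204

s(1) = (3 + 8/3)/2 = 17/6.
s(2) = (17/6 + 8/(17/6))/2 = 577/204.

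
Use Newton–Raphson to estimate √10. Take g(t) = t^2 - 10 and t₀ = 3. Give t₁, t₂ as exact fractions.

g'(t) = 2t.
g(3) = -1, g'(3) = 6, so t₁ = 3 - (-1)/6 = 19/6.
g(19/6) = 1/36, g'(19/6) = 19/3, so t₂ = (19/6) - (1/36)/(19/3) = 721/228.

t₁ = 19/6, t₂ = 721/228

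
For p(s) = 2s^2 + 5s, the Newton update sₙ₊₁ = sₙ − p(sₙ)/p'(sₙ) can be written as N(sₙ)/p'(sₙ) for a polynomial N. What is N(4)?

p'(s) = 4s + 5.
N(s) = s·p'(s) − p(s) = s·(4s + 5) − (2s^2 + 5s) = 2s^2.
N(4) = 32.

32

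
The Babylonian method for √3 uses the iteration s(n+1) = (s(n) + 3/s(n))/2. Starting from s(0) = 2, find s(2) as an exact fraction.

s(1) = (2 + 3/2)/2 = 7/4.
s(2) = (7/4 + 3/(7/4))/2 = 97/56.

97/56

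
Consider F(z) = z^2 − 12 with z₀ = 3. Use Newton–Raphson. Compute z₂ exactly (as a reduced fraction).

97/28

F'(z) = 2z.
F(3) = −3, F'(3) = 6, so z₁ = 3 − (−3)/6 = 7/2.
F(7/2) = 1/4, F'(7/2) = 7, so z₂ = (7/2) − (1/4)/7 = 97/28.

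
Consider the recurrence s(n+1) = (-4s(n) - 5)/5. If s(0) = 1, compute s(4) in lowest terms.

51/625

s(1) = (-4·1 - 5)/5 = -9/5.
s(2) = (-4·(-9/5) - 5)/5 = 11/25.
s(3) = (-4·(11/25) - 5)/5 = -169/125.
s(4) = (-4·(-169/125) - 5)/5 = 51/625.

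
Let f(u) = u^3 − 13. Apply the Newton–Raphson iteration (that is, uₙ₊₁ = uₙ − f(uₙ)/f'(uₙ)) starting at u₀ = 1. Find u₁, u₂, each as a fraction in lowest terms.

u₁ = 5, u₂ = 263/75

f'(u) = 3u^2.
f(1) = −12, f'(1) = 3, so u₁ = 1 − (−12)/3 = 5.
f(5) = 112, f'(5) = 75, so u₂ = 5 − 112/75 = 263/75.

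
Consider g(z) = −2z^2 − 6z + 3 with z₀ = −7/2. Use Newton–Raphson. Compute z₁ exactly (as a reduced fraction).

−55/16

g'(z) = −4z − 6.
g(−7/2) = −1/2, g'(−7/2) = 8, so z₁ = (−7/2) − (−1/2)/8 = −55/16.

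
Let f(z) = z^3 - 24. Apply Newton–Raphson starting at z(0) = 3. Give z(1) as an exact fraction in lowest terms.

26/9

f'(z) = 3z^2.
f(3) = 3, f'(3) = 27, so z(1) = 3 - 3/27 = 26/9.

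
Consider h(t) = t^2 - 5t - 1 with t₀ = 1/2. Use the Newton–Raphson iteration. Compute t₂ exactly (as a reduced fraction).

h'(t) = 2t - 5.
h(1/2) = -13/4, h'(1/2) = -4, so t₁ = (1/2) - (-13/4)/(-4) = -5/16.
h(-5/16) = 169/256, h'(-5/16) = -45/8, so t₂ = (-5/16) - (169/256)/(-45/8) = -281/1440.

-281/1440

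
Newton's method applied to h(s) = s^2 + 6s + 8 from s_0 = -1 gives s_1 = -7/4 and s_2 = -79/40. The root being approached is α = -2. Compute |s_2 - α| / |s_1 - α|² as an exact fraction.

2/5

s_1 - α = -7/4 - (-2) = -7/4 + 2 = 1/4, so |s_1 - α| = 1/4.
s_2 - α = -79/40 - (-2) = -79/40 + 2 = 1/40, so |s_2 - α| = 1/40.
|s_1 - α|² = 1/16.
Ratio = (1/40) / (1/16) = 2/5.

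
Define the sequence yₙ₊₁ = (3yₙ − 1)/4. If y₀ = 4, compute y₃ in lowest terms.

y₁ = (3·4 − 1)/4 = 11/4.
y₂ = (3·(11/4) − 1)/4 = 29/16.
y₃ = (3·(29/16) − 1)/4 = 71/64.

71/64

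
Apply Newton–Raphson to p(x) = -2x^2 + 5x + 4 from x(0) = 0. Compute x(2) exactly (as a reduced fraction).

p'(x) = -4x + 5.
p(0) = 4, p'(0) = 5, so x(1) = 0 - 4/5 = -4/5.
p(-4/5) = -32/25, p'(-4/5) = 41/5, so x(2) = (-4/5) - (-32/25)/(41/5) = -132/205.

-132/205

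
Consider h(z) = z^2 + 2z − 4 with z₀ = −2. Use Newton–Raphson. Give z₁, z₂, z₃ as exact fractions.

h'(z) = 2z + 2.
h(−2) = −4, h'(−2) = −2, so z₁ = (−2) − (−4)/(−2) = −4.
h(−4) = 4, h'(−4) = −6, so z₂ = (−4) − 4/(−6) = −10/3.
h(−10/3) = 4/9, h'(−10/3) = −14/3, so z₃ = (−10/3) − (4/9)/(−14/3) = −68/21.

z₁ = −4, z₂ = −10/3, z₃ = −68/21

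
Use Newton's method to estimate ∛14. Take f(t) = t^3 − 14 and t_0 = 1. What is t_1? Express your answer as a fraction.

16/3

f'(t) = 3t^2.
f(1) = −13, f'(1) = 3, so t_1 = 1 − (−13)/3 = 16/3.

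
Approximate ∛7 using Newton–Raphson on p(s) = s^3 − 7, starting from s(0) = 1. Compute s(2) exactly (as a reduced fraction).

p'(s) = 3s^2.
p(1) = −6, p'(1) = 3, so s(1) = 1 − (−6)/3 = 3.
p(3) = 20, p'(3) = 27, so s(2) = 3 − 20/27 = 61/27.

61/27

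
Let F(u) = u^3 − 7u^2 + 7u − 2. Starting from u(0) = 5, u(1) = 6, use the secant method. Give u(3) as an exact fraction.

74814/12763

F(5) = −17, F(6) = 4. u(2) = 6 − 4·(6 − 5)/(4 − (−17)) = 122/21.
F(6) = 4, F(122/21) = −14008/9261. u(3) = (122/21) − (−14008/9261)·((122/21) − 6)/((−14008/9261) − 4) = 74814/12763.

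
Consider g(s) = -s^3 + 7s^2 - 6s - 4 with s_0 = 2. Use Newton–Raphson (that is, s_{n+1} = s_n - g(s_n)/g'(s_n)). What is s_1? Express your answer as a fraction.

g'(s) = -3s^2 + 14s - 6.
g(2) = 4, g'(2) = 10, so s_1 = 2 - 4/10 = 8/5.

8/5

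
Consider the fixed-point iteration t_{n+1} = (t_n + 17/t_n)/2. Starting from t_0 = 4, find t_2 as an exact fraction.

2177/528

t_1 = (4 + 17/4)/2 = 33/8.
t_2 = (33/8 + 17/(33/8))/2 = 2177/528.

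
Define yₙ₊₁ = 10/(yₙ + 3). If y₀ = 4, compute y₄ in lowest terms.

y₁ = 10/(4 + 3) = 10/7.
y₂ = 10/(10/7 + 3) = 70/31.
y₃ = 10/(70/31 + 3) = 310/163.
y₄ = 10/(310/163 + 3) = 1630/799.

1630/799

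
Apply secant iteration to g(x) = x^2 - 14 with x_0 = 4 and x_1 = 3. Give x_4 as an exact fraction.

g(4) = 2, g(3) = -5. x_2 = 3 - (-5)·(3 - 4)/((-5) - 2) = 26/7.
g(3) = -5, g(26/7) = -10/49. x_3 = (26/7) - (-10/49)·((26/7) - 3)/((-10/49) - (-5)) = 176/47.
g(26/7) = -10/49, g(176/47) = 50/2209. x_4 = (176/47) - (50/2209)·((176/47) - (26/7))/((50/2209) - (-10/49)) = 4591/1227.

4591/1227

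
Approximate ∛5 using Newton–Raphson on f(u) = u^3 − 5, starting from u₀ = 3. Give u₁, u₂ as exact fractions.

f'(u) = 3u^2.
f(3) = 22, f'(3) = 27, so u₁ = 3 − 22/27 = 59/27.
f(59/27) = 106964/19683, f'(59/27) = 3481/243, so u₂ = (59/27) − (106964/19683)/(3481/243) = 509173/281961.

u₁ = 59/27, u₂ = 509173/281961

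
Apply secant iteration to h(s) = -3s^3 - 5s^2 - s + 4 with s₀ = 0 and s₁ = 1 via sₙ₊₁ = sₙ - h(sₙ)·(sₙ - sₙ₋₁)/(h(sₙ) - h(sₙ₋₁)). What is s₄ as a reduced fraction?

851548/1210243

h(0) = 4, h(1) = -5. s₂ = 1 - (-5)·(1 - 0)/((-5) - 4) = 4/9.
h(1) = -5, h(4/9) = 560/243. s₃ = (4/9) - (560/243)·((4/9) - 1)/((560/243) - (-5)) = 44/71.
h(4/9) = 560/243, h(44/71) = 267008/357911. s₄ = (44/71) - (267008/357911)·((44/71) - (4/9))/((267008/357911) - (560/243)) = 851548/1210243.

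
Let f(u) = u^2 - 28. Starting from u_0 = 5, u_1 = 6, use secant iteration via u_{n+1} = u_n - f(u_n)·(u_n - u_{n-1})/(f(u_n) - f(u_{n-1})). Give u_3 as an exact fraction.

f(5) = -3, f(6) = 8. u_2 = 6 - 8·(6 - 5)/(8 - (-3)) = 58/11.
f(6) = 8, f(58/11) = -24/121. u_3 = (58/11) - (-24/121)·((58/11) - 6)/((-24/121) - 8) = 164/31.

164/31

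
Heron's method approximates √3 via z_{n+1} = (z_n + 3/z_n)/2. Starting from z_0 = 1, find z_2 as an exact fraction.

z_1 = (1 + 3/1)/2 = 2.
z_2 = (2 + 3/2)/2 = 7/4.

7/4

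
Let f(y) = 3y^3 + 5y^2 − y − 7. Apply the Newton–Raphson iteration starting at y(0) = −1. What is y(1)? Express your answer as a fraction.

f'(y) = 9y^2 + 10y − 1.
f(−1) = −4, f'(−1) = −2, so y(1) = (−1) − (−4)/(−2) = −3.

−3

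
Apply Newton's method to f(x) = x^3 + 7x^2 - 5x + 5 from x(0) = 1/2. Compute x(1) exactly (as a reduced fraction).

f'(x) = 3x^2 + 14x - 5.
f(1/2) = 35/8, f'(1/2) = 11/4, so x(1) = (1/2) - (35/8)/(11/4) = -12/11.

-12/11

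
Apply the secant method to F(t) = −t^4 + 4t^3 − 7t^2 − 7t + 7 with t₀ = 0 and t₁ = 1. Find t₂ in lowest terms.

7/11

F(0) = 7, F(1) = −4. t₂ = 1 − (−4)·(1 − 0)/((−4) − 7) = 7/11.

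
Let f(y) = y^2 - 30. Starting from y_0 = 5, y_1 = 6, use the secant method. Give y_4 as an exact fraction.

f(5) = -5, f(6) = 6. y_2 = 6 - 6·(6 - 5)/(6 - (-5)) = 60/11.
f(6) = 6, f(60/11) = -30/121. y_3 = (60/11) - (-30/121)·((60/11) - 6)/((-30/121) - 6) = 115/21.
f(60/11) = -30/121, f(115/21) = -5/441. y_4 = (115/21) - (-5/441)·((115/21) - (60/11))/((-5/441) - (-30/121)) = 2766/505.

2766/505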